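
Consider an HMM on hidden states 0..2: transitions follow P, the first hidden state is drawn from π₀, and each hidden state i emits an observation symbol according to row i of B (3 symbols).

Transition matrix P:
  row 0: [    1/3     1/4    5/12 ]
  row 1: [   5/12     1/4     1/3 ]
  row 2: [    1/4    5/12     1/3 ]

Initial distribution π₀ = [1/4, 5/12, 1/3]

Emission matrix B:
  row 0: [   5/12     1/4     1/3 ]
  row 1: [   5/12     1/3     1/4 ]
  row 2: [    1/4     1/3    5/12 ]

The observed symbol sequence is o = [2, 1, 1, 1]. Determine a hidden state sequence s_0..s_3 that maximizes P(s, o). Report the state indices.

path = [2, 1, 2, 1]

t=0: δ = [8.333e-02, 1.042e-01, 1.389e-01]  (obs o_0=2)
t=1: δ = [1.085e-02, 1.929e-02, 1.543e-02]  ψ = [1, 2, 2]  (obs o_1=1)
t=2: δ = [2.009e-03, 2.143e-03, 2.143e-03]  ψ = [1, 2, 1]  (obs o_2=1)
t=3: δ = [2.233e-04, 2.977e-04, 2.791e-04]  ψ = [1, 2, 0]  (obs o_3=1)
backtrack: best end state = 1; path = [2, 1, 2, 1]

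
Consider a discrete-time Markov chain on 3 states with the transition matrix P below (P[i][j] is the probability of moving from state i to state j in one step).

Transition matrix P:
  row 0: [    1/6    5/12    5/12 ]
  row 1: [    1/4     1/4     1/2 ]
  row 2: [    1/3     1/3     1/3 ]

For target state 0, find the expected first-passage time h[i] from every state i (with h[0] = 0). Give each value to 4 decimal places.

h = [0.0000, 3.5000, 3.2500]

First-step conditioning: h[0] = 0; for i ≠ 0, h[i] = 1 + Σ_k P[i][k]·h[k].
  h[1] = 1 + 1/4·h[1] + 1/2·h[2]
  h[2] = 1 + 1/3·h[1] + 1/3·h[2]
Solving the 2×2 linear system over states ≠ 0 gives exactly h = [0, 7/2, 13/4] (h[0] = 0 is the target).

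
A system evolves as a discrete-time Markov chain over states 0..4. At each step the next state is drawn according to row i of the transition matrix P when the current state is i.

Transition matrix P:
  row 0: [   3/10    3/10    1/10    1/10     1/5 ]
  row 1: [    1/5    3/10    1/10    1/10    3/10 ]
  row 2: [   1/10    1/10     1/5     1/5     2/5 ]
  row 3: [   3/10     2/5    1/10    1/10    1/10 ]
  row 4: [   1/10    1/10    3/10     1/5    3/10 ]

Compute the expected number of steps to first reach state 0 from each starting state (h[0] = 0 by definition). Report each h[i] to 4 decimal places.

h = [0.0000, 5.9420, 6.5942, 5.2174, 6.5942]

First-step conditioning: h[0] = 0; for i ≠ 0, h[i] = 1 + Σ_k P[i][k]·h[k].
  h[1] = 1 + 3/10·h[1] + 1/10·h[2] + 1/10·h[3] + 3/10·h[4]
  h[2] = 1 + 1/10·h[1] + 1/5·h[2] + 1/5·h[3] + 2/5·h[4]
  h[3] = 1 + 2/5·h[1] + 1/10·h[2] + 1/10·h[3] + 1/10·h[4]
  h[4] = 1 + 1/10·h[1] + 3/10·h[2] + 1/5·h[3] + 3/10·h[4]
Solving the 4×4 linear system over states ≠ 0 gives exactly h = [0, 410/69, 455/69, 120/23, 455/69] (h[0] = 0 is the target).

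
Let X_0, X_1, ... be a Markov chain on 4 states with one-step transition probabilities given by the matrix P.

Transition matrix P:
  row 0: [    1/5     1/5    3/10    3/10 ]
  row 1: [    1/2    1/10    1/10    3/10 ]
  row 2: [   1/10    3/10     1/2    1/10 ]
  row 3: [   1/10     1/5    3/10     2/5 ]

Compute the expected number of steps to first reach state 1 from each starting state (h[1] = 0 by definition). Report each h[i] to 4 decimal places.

First-step conditioning: h[1] = 0; for i ≠ 1, h[i] = 1 + Σ_k P[i][k]·h[k].
  h[0] = 1 + 1/5·h[0] + 3/10·h[2] + 3/10·h[3]
  h[2] = 1 + 1/10·h[0] + 1/2·h[2] + 1/10·h[3]
  h[3] = 1 + 1/10·h[0] + 3/10·h[2] + 2/5·h[3]
Solving the 3×3 linear system over states ≠ 1 gives exactly h = [80/19, 0, 70/19, 80/19] (h[1] = 0 is the target).

h = [4.2105, 0.0000, 3.6842, 4.2105]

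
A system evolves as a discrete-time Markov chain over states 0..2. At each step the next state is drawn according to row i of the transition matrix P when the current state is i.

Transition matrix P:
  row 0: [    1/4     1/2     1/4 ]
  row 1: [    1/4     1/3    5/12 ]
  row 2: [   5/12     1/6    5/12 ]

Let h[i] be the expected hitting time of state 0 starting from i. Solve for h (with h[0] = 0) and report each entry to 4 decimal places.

First-step conditioning: h[0] = 0; for i ≠ 0, h[i] = 1 + Σ_k P[i][k]·h[k].
  h[1] = 1 + 1/3·h[1] + 5/12·h[2]
  h[2] = 1 + 1/6·h[1] + 5/12·h[2]
Solving the 2×2 linear system over states ≠ 0 gives exactly h = [0, 72/23, 60/23] (h[0] = 0 is the target).

h = [0.0000, 3.1304, 2.6087]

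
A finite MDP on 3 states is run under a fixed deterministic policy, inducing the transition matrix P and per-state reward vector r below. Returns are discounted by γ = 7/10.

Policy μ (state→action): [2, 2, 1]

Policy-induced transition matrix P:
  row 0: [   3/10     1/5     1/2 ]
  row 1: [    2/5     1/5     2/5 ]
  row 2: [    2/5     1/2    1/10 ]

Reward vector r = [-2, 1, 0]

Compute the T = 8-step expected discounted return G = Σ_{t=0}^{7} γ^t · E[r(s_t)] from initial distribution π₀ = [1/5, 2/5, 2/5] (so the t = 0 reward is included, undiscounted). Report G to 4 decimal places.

G = -0.9255

t=0: π = [0.2000, 0.4000, 0.4000], E[r] = 0.0000, γ^t·E[r] = 0.000000, running G = 0.000000
t=1: π = [0.3800, 0.3200, 0.3000], E[r] = -0.4400, γ^t·E[r] = -0.308000, running G = -0.308000
t=2: π = [0.3620, 0.2900, 0.3480], E[r] = -0.4340, γ^t·E[r] = -0.212660, running G = -0.520660
t=3: π = [0.3638, 0.3044, 0.3318], E[r] = -0.4232, γ^t·E[r] = -0.145158, running G = -0.665818
t=4: π = [0.3636, 0.2995, 0.3368], E[r] = -0.4277, γ^t·E[r] = -0.102691, running G = -0.768508
t=5: π = [0.3636, 0.3011, 0.3353], E[r] = -0.4262, γ^t·E[r] = -0.071635, running G = -0.840144
t=6: π = [0.3636, 0.3006, 0.3358], E[r] = -0.4267, γ^t·E[r] = -0.050198, running G = -0.890342
t=7: π = [0.3636, 0.3007, 0.3356], E[r] = -0.4265, γ^t·E[r] = -0.035128, running G = -0.925470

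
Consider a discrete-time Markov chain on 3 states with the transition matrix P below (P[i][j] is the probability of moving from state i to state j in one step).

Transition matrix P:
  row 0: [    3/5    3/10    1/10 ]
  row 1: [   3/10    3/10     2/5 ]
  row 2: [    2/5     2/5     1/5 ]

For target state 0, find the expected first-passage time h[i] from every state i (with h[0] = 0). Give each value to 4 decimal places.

h = [0.0000, 3.0000, 2.7500]

First-step conditioning: h[0] = 0; for i ≠ 0, h[i] = 1 + Σ_k P[i][k]·h[k].
  h[1] = 1 + 3/10·h[1] + 2/5·h[2]
  h[2] = 1 + 2/5·h[1] + 1/5·h[2]
Solving the 2×2 linear system over states ≠ 0 gives exactly h = [0, 3, 11/4] (h[0] = 0 is the target).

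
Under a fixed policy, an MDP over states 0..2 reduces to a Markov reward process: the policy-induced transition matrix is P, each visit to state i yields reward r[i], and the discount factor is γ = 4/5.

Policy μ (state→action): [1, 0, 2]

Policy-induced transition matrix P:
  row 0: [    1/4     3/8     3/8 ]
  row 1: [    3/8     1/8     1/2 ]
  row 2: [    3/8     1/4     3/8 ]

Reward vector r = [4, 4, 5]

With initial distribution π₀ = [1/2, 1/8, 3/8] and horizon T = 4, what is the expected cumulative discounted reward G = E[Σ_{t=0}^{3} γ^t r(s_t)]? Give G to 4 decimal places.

G = 12.9674

t=0: π = [0.5000, 0.1250, 0.3750], E[r] = 4.3750, γ^t·E[r] = 4.375000, running G = 4.375000
t=1: π = [0.3125, 0.2969, 0.3906], E[r] = 4.3906, γ^t·E[r] = 3.512500, running G = 7.887500
t=2: π = [0.3359, 0.2520, 0.4121], E[r] = 4.4121, γ^t·E[r] = 2.823750, running G = 10.711250
t=3: π = [0.3330, 0.2605, 0.4065], E[r] = 4.4065, γ^t·E[r] = 2.256125, running G = 12.967375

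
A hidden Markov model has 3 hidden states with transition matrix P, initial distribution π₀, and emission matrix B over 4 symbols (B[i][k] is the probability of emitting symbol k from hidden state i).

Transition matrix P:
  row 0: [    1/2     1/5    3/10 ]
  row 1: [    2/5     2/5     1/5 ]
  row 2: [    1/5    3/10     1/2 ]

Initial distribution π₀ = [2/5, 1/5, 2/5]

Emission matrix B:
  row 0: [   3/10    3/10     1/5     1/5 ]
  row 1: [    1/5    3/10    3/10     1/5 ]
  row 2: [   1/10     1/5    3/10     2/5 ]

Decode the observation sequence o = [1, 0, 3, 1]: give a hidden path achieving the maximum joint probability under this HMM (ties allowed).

t=0: δ = [1.200e-01, 6.000e-02, 8.000e-02]  (obs o_0=1)
t=1: δ = [1.800e-02, 4.800e-03, 4.000e-03]  ψ = [0, 0, 2]  (obs o_1=0)
t=2: δ = [1.800e-03, 7.200e-04, 2.160e-03]  ψ = [0, 0, 0]  (obs o_2=3)
t=3: δ = [2.700e-04, 1.944e-04, 2.160e-04]  ψ = [0, 2, 2]  (obs o_3=1)
backtrack: best end state = 0; path = [0, 0, 0, 0]

path = [0, 0, 0, 0]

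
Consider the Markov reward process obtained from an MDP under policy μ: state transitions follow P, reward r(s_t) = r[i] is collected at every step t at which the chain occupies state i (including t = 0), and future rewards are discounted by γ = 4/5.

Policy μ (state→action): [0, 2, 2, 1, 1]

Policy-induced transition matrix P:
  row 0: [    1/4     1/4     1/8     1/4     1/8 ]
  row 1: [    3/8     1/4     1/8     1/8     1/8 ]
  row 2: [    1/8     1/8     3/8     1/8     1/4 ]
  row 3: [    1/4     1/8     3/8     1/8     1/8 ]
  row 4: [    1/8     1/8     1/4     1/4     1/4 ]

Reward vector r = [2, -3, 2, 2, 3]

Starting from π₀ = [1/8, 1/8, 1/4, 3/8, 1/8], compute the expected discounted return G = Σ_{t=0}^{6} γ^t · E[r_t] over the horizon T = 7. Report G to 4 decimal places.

G = 5.4438

t=0: π = [0.1250, 0.1250, 0.2500, 0.3750, 0.1250], E[r] = 1.5000, γ^t·E[r] = 1.500000, running G = 1.500000
t=1: π = [0.2188, 0.1563, 0.2969, 0.1563, 0.1719], E[r] = 1.3906, γ^t·E[r] = 1.112500, running G = 2.612500
t=2: π = [0.2109, 0.1719, 0.2598, 0.1738, 0.1836], E[r] = 1.3242, γ^t·E[r] = 0.847500, running G = 3.460000
t=3: π = [0.2161, 0.1729, 0.2563, 0.1743, 0.1804], E[r] = 1.3162, γ^t·E[r] = 0.673875, running G = 4.133875
t=4: π = [0.2170, 0.1736, 0.2552, 0.1746, 0.1796], E[r] = 1.3115, γ^t·E[r] = 0.537200, running G = 4.671075
t=5: π = [0.2174, 0.1738, 0.2549, 0.1746, 0.1794], E[r] = 1.3102, γ^t·E[r] = 0.429330, running G = 5.100405
t=6: π = [0.2174, 0.1739, 0.2548, 0.1746, 0.1793], E[r] = 1.3098, γ^t·E[r] = 0.343355, running G = 5.443760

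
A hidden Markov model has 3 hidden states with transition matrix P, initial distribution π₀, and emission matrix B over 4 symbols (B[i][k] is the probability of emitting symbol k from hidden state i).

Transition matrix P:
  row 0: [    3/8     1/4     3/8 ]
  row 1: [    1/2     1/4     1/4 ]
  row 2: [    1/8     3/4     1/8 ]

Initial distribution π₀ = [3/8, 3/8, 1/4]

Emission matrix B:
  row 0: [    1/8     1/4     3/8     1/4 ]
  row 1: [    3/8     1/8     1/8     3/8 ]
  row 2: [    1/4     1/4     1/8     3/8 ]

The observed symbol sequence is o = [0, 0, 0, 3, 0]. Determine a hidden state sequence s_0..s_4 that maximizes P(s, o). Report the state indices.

path = [1, 2, 1, 2, 1]

t=0: δ = [4.688e-02, 1.406e-01, 6.250e-02]  (obs o_0=0)
t=1: δ = [8.789e-03, 1.758e-02, 8.789e-03]  ψ = [1, 2, 1]  (obs o_1=0)
t=2: δ = [1.099e-03, 2.472e-03, 1.099e-03]  ψ = [1, 2, 1]  (obs o_2=0)
t=3: δ = [3.090e-04, 3.090e-04, 2.317e-04]  ψ = [1, 2, 1]  (obs o_3=3)
t=4: δ = [1.931e-05, 6.518e-05, 2.897e-05]  ψ = [1, 2, 0]  (obs o_4=0)
backtrack: best end state = 1; path = [1, 2, 1, 2, 1]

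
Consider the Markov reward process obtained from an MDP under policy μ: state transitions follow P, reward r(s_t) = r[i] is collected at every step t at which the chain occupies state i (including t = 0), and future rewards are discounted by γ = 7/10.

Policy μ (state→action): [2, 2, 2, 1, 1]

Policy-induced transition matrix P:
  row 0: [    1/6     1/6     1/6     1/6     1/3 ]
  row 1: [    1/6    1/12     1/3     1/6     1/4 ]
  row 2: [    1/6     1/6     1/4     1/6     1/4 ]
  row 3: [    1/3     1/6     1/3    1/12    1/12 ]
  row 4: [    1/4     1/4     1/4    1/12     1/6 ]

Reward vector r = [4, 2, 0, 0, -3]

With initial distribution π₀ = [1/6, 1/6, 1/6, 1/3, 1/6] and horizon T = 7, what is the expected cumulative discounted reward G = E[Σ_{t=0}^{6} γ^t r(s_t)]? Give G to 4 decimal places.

G = 1.6448

t=0: π = [0.1667, 0.1667, 0.1667, 0.3333, 0.1667], E[r] = 0.5000, γ^t·E[r] = 0.500000, running G = 0.500000
t=1: π = [0.2361, 0.1667, 0.2778, 0.1250, 0.1944], E[r] = 0.6944, γ^t·E[r] = 0.486111, running G = 0.986111
t=2: π = [0.2037, 0.1690, 0.2546, 0.1400, 0.2326], E[r] = 0.4549, γ^t·E[r] = 0.222882, running G = 1.208993
t=3: π = [0.2094, 0.1720, 0.2588, 0.1356, 0.2242], E[r] = 0.5088, γ^t·E[r] = 0.174511, running G = 1.383504
t=4: π = [0.2080, 0.1710, 0.2582, 0.1367, 0.2262], E[r] = 0.4954, γ^t·E[r] = 0.118942, running G = 1.502446
t=5: π = [0.2083, 0.1713, 0.2583, 0.1364, 0.2257], E[r] = 0.4986, γ^t·E[r] = 0.083797, running G = 1.586243
t=6: π = [0.2082, 0.1712, 0.2583, 0.1365, 0.2258], E[r] = 0.4978, γ^t·E[r] = 0.058569, running G = 1.644812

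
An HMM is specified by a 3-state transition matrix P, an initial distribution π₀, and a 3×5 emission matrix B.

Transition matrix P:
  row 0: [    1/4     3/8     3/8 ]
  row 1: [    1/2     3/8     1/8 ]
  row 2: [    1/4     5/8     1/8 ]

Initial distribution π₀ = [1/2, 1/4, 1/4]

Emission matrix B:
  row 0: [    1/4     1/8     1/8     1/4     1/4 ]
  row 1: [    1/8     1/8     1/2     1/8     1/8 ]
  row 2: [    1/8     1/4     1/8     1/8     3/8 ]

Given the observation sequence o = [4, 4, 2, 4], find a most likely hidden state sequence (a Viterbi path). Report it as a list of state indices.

path = [0, 2, 1, 0]

t=0: δ = [1.250e-01, 3.125e-02, 9.375e-02]  (obs o_0=4)
t=1: δ = [7.812e-03, 7.324e-03, 1.758e-02]  ψ = [0, 2, 0]  (obs o_1=4)
t=2: δ = [5.493e-04, 5.493e-03, 3.662e-04]  ψ = [2, 2, 0]  (obs o_2=2)
t=3: δ = [6.866e-04, 2.575e-04, 2.575e-04]  ψ = [1, 1, 1]  (obs o_3=4)
backtrack: best end state = 0; path = [0, 2, 1, 0]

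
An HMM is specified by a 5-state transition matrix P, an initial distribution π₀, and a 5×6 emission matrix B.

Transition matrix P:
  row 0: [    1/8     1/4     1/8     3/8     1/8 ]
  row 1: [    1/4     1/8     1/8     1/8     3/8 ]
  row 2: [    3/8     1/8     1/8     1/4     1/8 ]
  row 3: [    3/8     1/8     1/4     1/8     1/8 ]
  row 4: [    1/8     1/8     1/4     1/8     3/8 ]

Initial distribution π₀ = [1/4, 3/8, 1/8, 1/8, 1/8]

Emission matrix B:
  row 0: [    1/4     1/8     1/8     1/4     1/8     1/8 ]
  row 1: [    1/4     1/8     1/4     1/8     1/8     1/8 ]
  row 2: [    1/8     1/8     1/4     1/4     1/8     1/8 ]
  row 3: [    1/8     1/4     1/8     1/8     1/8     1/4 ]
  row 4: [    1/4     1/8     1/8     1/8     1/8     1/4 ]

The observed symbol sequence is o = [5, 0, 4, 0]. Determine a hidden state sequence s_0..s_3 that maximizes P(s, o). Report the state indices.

t=0: δ = [3.125e-02, 4.688e-02, 1.562e-02, 3.125e-02, 3.125e-02]  (obs o_0=5)
t=1: δ = [2.930e-03, 1.953e-03, 9.766e-04, 1.465e-03, 4.395e-03]  ψ = [1, 0, 3, 0, 1]  (obs o_1=0)
t=2: δ = [6.866e-05, 9.155e-05, 1.373e-04, 1.373e-04, 2.060e-04]  ψ = [3, 0, 4, 0, 4]  (obs o_2=4)
t=3: δ = [1.287e-05, 6.437e-06, 6.437e-06, 4.292e-06, 1.931e-05]  ψ = [2, 4, 4, 2, 4]  (obs o_3=0)
backtrack: best end state = 4; path = [1, 4, 4, 4]

path = [1, 4, 4, 4]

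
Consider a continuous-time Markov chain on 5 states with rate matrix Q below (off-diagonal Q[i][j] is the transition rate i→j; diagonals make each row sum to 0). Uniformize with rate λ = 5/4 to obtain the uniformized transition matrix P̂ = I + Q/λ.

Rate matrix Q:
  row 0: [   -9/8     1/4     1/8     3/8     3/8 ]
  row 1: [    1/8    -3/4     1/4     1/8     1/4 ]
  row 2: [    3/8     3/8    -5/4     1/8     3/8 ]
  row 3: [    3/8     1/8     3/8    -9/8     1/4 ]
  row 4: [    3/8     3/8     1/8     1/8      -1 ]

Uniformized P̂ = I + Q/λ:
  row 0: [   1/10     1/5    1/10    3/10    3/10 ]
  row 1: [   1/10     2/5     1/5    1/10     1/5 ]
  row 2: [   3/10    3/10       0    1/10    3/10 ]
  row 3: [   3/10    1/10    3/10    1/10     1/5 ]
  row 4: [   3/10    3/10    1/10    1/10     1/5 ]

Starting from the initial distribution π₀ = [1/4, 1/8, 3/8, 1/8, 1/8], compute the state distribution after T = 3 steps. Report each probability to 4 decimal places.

t=0: π = [0.2500, 0.1250, 0.3750, 0.1250, 0.1250]
t=1: π = [0.2250, 0.2625, 0.1000, 0.1500, 0.2625]
t=2: π = [0.2025, 0.2738, 0.1463, 0.1450, 0.2325]
t=3: π = [0.2048, 0.2781, 0.1418, 0.1405, 0.2349]

π = [0.2048, 0.2781, 0.1418, 0.1405, 0.2349]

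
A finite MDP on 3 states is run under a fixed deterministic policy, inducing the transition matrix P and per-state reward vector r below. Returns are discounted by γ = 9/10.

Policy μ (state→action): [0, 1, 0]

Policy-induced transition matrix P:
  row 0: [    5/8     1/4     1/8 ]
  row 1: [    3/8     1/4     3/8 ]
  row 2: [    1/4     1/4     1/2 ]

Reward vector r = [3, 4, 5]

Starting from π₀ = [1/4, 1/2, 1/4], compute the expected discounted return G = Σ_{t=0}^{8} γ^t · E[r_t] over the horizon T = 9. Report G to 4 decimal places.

t=0: π = [0.2500, 0.5000, 0.2500], E[r] = 4.0000, γ^t·E[r] = 4.000000, running G = 4.000000
t=1: π = [0.4063, 0.2500, 0.3438], E[r] = 3.9375, γ^t·E[r] = 3.543750, running G = 7.543750
t=2: π = [0.4336, 0.2500, 0.3164], E[r] = 3.8828, γ^t·E[r] = 3.145078, running G = 10.688828
t=3: π = [0.4438, 0.2500, 0.3062], E[r] = 3.8623, γ^t·E[r] = 2.815620, running G = 13.504448
t=4: π = [0.4477, 0.2500, 0.3023], E[r] = 3.8546, γ^t·E[r] = 2.529012, running G = 16.033461
t=5: π = [0.4491, 0.2500, 0.3009], E[r] = 3.8517, γ^t·E[r] = 2.274408, running G = 18.307869
t=6: π = [0.4497, 0.2500, 0.3003], E[r] = 3.8506, γ^t·E[r] = 2.046393, running G = 20.354262
t=7: π = [0.4499, 0.2500, 0.3001], E[r] = 3.8502, γ^t·E[r] = 1.841559, running G = 22.195821
t=8: π = [0.4500, 0.2500, 0.3000], E[r] = 3.8501, γ^t·E[r] = 1.657338, running G = 23.853159

G = 23.8532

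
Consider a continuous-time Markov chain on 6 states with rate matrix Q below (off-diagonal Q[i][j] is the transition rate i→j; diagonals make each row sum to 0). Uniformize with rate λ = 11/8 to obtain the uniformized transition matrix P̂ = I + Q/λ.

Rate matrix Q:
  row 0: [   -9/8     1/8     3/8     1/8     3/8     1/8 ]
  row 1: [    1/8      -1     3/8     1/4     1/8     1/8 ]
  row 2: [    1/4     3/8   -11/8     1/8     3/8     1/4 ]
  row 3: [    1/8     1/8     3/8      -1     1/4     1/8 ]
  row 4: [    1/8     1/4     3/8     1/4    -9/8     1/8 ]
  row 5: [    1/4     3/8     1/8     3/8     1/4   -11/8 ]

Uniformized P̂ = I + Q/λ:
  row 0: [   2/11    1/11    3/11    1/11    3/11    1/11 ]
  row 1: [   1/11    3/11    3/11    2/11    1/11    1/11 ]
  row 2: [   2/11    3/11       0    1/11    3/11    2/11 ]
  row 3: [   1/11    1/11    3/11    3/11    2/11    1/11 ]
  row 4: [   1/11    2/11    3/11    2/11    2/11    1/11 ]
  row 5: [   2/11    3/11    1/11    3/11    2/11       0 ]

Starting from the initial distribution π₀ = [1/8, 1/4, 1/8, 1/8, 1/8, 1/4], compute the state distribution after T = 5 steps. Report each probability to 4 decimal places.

t=0: π = [0.1250, 0.2500, 0.1250, 0.1250, 0.1250, 0.2500]
t=1: π = [0.1364, 0.2159, 0.1932, 0.1932, 0.1818, 0.0795]
t=2: π = [0.1281, 0.1963, 0.2056, 0.1767, 0.1921, 0.1012]
t=3: π = [0.1304, 0.1998, 0.1983, 0.1767, 0.1943, 0.1004]
t=4: π = [0.1299, 0.1992, 0.2004, 0.1771, 0.1935, 0.0998]
t=5: π = [0.1300, 0.1993, 0.1999, 0.1770, 0.1937, 0.1001]

π = [0.1300, 0.1993, 0.1999, 0.1770, 0.1937, 0.1001]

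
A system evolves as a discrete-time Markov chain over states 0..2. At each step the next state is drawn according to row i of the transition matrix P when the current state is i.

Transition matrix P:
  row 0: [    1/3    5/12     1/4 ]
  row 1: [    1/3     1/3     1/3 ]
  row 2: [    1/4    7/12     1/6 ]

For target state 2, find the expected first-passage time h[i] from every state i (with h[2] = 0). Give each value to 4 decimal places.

h = [3.5455, 3.2727, 0.0000]

First-step conditioning: h[2] = 0; for i ≠ 2, h[i] = 1 + Σ_k P[i][k]·h[k].
  h[0] = 1 + 1/3·h[0] + 5/12·h[1]
  h[1] = 1 + 1/3·h[0] + 1/3·h[1]
Solving the 2×2 linear system over states ≠ 2 gives exactly h = [39/11, 36/11, 0] (h[2] = 0 is the target).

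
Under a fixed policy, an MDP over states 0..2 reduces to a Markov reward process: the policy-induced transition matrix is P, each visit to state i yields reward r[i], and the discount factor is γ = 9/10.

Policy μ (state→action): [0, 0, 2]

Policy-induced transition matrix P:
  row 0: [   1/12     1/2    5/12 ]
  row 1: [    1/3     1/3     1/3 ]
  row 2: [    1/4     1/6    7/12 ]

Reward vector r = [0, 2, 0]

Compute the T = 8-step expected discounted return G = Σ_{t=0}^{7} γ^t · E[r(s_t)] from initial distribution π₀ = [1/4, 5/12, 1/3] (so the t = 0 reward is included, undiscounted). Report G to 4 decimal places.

G = 3.6546

t=0: π = [0.2500, 0.4167, 0.3333], E[r] = 0.8333, γ^t·E[r] = 0.833333, running G = 0.833333
t=1: π = [0.2431, 0.3194, 0.4375], E[r] = 0.6389, γ^t·E[r] = 0.575000, running G = 1.408333
t=2: π = [0.2361, 0.3009, 0.4630], E[r] = 0.6019, γ^t·E[r] = 0.487500, running G = 1.895833
t=3: π = [0.2357, 0.2955, 0.4688], E[r] = 0.5910, γ^t·E[r] = 0.430875, running G = 2.326708
t=4: π = [0.2353, 0.2945, 0.4702], E[r] = 0.5890, γ^t·E[r] = 0.386438, running G = 2.713146
t=5: π = [0.2353, 0.2942, 0.4705], E[r] = 0.5884, γ^t·E[r] = 0.347439, running G = 3.060585
t=6: π = [0.2353, 0.2941, 0.4706], E[r] = 0.5883, γ^t·E[r] = 0.312635, running G = 3.373220
t=7: π = [0.2353, 0.2941, 0.4706], E[r] = 0.5882, γ^t·E[r] = 0.281355, running G = 3.654575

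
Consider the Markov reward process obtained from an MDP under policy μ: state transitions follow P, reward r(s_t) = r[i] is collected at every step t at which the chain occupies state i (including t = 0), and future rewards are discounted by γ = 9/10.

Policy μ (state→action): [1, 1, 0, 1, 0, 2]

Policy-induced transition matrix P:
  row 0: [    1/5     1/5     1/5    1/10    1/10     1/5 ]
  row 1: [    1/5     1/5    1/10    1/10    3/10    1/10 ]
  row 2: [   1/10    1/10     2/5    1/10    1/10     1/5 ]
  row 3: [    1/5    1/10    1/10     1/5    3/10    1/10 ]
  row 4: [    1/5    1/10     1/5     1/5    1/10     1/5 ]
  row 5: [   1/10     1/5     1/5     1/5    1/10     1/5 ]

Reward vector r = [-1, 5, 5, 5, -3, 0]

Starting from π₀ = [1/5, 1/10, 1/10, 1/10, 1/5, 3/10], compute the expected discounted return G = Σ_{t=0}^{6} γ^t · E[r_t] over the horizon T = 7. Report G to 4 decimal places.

G = 8.8068

t=0: π = [0.2000, 0.1000, 0.1000, 0.1000, 0.2000, 0.3000], E[r] = 0.7000, γ^t·E[r] = 0.700000, running G = 0.700000
t=1: π = [0.1600, 0.1600, 0.2000, 0.1600, 0.1400, 0.1800], E[r] = 2.0200, γ^t·E[r] = 1.818000, running G = 2.518000
t=2: π = [0.1620, 0.1500, 0.2080, 0.1480, 0.1640, 0.1680], E[r] = 1.8760, γ^t·E[r] = 1.519560, running G = 4.037560
t=3: π = [0.1624, 0.1480, 0.2118, 0.1480, 0.1596, 0.1702], E[r] = 1.8978, γ^t·E[r] = 1.383496, running G = 5.421056
t=4: π = [0.1618, 0.1481, 0.2128, 0.1478, 0.1592, 0.1704], E[r] = 1.9036, γ^t·E[r] = 1.248952, running G = 6.670008
t=5: π = [0.1617, 0.1480, 0.2130, 0.1477, 0.1592, 0.1704], E[r] = 1.9045, γ^t·E[r] = 1.124572, running G = 7.794580
t=6: π = [0.1617, 0.1480, 0.2130, 0.1477, 0.1592, 0.1704], E[r] = 1.9047, γ^t·E[r] = 1.012230, running G = 8.806810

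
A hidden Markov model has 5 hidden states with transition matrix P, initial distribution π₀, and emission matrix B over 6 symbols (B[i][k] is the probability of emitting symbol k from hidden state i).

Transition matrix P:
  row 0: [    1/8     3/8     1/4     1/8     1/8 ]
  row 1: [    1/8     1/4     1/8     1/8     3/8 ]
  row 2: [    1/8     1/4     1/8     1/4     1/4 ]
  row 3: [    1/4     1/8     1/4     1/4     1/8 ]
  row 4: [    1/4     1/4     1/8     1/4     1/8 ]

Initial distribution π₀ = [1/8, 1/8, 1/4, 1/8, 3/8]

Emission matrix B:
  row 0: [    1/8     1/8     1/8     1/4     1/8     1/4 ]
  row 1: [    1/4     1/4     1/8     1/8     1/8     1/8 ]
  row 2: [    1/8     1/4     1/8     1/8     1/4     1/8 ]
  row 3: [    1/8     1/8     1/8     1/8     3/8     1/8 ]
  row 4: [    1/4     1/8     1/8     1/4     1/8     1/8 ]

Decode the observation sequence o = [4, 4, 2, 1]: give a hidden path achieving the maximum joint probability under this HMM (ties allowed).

t=0: δ = [1.562e-02, 1.562e-02, 6.250e-02, 4.688e-02, 4.688e-02]  (obs o_0=4)
t=1: δ = [1.465e-03, 1.953e-03, 2.930e-03, 5.859e-03, 1.953e-03]  ψ = [3, 2, 3, 2, 2]  (obs o_1=4)
t=2: δ = [1.831e-04, 9.155e-05, 1.831e-04, 1.831e-04, 9.155e-05]  ψ = [3, 2, 3, 3, 1]  (obs o_2=2)
t=3: δ = [5.722e-06, 1.717e-05, 1.144e-05, 5.722e-06, 5.722e-06]  ψ = [3, 0, 0, 2, 2]  (obs o_3=1)
backtrack: best end state = 1; path = [2, 3, 0, 1]

path = [2, 3, 0, 1]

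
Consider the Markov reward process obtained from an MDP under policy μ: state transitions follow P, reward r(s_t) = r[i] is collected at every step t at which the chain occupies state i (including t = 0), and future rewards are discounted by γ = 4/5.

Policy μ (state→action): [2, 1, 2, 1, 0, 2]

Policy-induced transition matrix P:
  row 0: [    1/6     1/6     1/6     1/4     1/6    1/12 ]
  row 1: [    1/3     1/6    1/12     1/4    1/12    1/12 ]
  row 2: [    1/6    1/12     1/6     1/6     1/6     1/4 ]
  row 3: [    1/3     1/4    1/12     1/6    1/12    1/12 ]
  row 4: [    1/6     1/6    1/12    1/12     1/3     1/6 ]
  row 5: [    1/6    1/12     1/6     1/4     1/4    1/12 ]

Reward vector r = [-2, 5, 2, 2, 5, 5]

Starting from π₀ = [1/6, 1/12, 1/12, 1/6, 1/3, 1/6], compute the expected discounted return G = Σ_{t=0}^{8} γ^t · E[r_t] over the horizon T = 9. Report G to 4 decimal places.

t=0: π = [0.1667, 0.0833, 0.0833, 0.1667, 0.3333, 0.1667], E[r] = 3.0833, γ^t·E[r] = 3.083333, running G = 3.083333
t=1: π = [0.2083, 0.1597, 0.1181, 0.1736, 0.2153, 0.1250], E[r] = 2.6667, γ^t·E[r] = 2.133333, running G = 5.216667
t=2: π = [0.2222, 0.1609, 0.1209, 0.1898, 0.1852, 0.1209], E[r] = 2.5122, γ^t·E[r] = 1.607778, running G = 6.824444
t=3: π = [0.2251, 0.1623, 0.1220, 0.1932, 0.1784, 0.1189], E[r] = 2.4784, γ^t·E[r] = 1.268963, running G = 8.093407
t=4: π = [0.2259, 0.1627, 0.1222, 0.1940, 0.1767, 0.1185], E[r] = 2.4700, γ^t·E[r] = 1.011712, running G = 9.105119
t=5: π = [0.2261, 0.1628, 0.1222, 0.1942, 0.1763, 0.1184], E[r] = 2.4679, γ^t·E[r] = 0.808687, running G = 9.913807
t=6: π = [0.2262, 0.1628, 0.1222, 0.1943, 0.1762, 0.1184], E[r] = 2.4674, γ^t·E[r] = 0.646816, running G = 10.560623
t=7: π = [0.2262, 0.1628, 0.1222, 0.1943, 0.1761, 0.1184], E[r] = 2.4673, γ^t·E[r] = 0.517426, running G = 11.078049
t=8: π = [0.2262, 0.1628, 0.1222, 0.1943, 0.1761, 0.1184], E[r] = 2.4672, γ^t·E[r] = 0.413936, running G = 11.491985

G = 11.4920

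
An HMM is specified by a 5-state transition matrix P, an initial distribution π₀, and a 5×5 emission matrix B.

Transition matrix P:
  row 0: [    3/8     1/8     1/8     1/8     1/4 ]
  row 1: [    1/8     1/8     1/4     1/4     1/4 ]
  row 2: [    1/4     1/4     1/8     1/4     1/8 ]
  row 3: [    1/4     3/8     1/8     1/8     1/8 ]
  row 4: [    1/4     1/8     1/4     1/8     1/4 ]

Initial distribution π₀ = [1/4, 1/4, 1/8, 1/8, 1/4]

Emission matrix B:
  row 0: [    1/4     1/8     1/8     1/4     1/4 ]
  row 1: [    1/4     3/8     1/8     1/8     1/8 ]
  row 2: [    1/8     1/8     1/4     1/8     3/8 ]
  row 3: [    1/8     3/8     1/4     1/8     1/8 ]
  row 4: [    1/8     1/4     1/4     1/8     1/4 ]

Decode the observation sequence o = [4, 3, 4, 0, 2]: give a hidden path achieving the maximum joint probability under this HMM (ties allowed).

path = [0, 0, 0, 0, 4]

t=0: δ = [6.250e-02, 3.125e-02, 4.688e-02, 1.562e-02, 6.250e-02]  (obs o_0=4)
t=1: δ = [5.859e-03, 1.465e-03, 1.953e-03, 1.465e-03, 1.953e-03]  ψ = [0, 2, 4, 2, 0]  (obs o_1=3)
t=2: δ = [5.493e-04, 9.155e-05, 2.747e-04, 9.155e-05, 3.662e-04]  ψ = [0, 0, 0, 0, 0]  (obs o_2=4)
t=3: δ = [5.150e-05, 1.717e-05, 1.144e-05, 8.583e-06, 1.717e-05]  ψ = [0, 0, 4, 0, 0]  (obs o_3=0)
t=4: δ = [2.414e-06, 8.047e-07, 1.609e-06, 1.609e-06, 3.219e-06]  ψ = [0, 0, 0, 0, 0]  (obs o_4=2)
backtrack: best end state = 4; path = [0, 0, 0, 0, 4]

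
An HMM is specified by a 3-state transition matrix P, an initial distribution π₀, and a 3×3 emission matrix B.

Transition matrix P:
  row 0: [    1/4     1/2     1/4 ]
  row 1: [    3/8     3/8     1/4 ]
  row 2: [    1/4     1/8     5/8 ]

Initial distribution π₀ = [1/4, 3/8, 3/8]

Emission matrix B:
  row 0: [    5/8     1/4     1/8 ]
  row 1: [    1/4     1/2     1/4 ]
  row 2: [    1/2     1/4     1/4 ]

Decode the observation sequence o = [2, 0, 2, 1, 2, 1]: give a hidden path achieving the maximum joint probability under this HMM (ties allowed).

path = [2, 2, 2, 2, 2, 2]

t=0: δ = [3.125e-02, 9.375e-02, 9.375e-02]  (obs o_0=2)
t=1: δ = [2.197e-02, 8.789e-03, 2.930e-02]  ψ = [1, 1, 2]  (obs o_1=0)
t=2: δ = [9.155e-04, 2.747e-03, 4.578e-03]  ψ = [2, 0, 2]  (obs o_2=2)
t=3: δ = [2.861e-04, 5.150e-04, 7.153e-04]  ψ = [2, 1, 2]  (obs o_3=1)
t=4: δ = [2.414e-05, 4.828e-05, 1.118e-04]  ψ = [1, 1, 2]  (obs o_4=2)
t=5: δ = [6.985e-06, 9.052e-06, 1.746e-05]  ψ = [2, 1, 2]  (obs o_5=1)
backtrack: best end state = 2; path = [2, 2, 2, 2, 2, 2]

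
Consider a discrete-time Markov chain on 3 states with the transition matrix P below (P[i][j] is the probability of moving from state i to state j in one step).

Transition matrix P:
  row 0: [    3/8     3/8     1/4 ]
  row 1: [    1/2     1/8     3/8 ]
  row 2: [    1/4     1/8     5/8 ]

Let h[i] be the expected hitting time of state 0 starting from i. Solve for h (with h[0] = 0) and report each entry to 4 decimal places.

h = [0.0000, 2.6667, 3.5556]

First-step conditioning: h[0] = 0; for i ≠ 0, h[i] = 1 + Σ_k P[i][k]·h[k].
  h[1] = 1 + 1/8·h[1] + 3/8·h[2]
  h[2] = 1 + 1/8·h[1] + 5/8·h[2]
Solving the 2×2 linear system over states ≠ 0 gives exactly h = [0, 8/3, 32/9] (h[0] = 0 is the target).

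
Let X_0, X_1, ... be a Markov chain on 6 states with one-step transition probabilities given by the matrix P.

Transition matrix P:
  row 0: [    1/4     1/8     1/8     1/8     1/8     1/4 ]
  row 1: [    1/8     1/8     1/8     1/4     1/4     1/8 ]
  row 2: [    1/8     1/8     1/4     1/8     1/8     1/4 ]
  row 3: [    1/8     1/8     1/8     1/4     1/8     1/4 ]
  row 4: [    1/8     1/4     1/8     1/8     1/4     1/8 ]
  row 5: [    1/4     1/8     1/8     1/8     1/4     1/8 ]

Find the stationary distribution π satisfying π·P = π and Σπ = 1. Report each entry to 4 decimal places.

π = [0.1692, 0.1488, 0.1429, 0.1641, 0.1905, 0.1845]

Balance equations π_j = Σ_i π_i·P[i][j]:
  π_0 = 1/4·π_0 + 1/8·π_1 + 1/8·π_2 + 1/8·π_3 + 1/8·π_4 + 1/4·π_5
  π_1 = 1/8·π_0 + 1/8·π_1 + 1/8·π_2 + 1/8·π_3 + 1/4·π_4 + 1/8·π_5
  π_2 = 1/8·π_0 + 1/8·π_1 + 1/4·π_2 + 1/8·π_3 + 1/8·π_4 + 1/8·π_5
  π_3 = 1/8·π_0 + 1/4·π_1 + 1/8·π_2 + 1/4·π_3 + 1/8·π_4 + 1/8·π_5
  π_4 = 1/8·π_0 + 1/4·π_1 + 1/8·π_2 + 1/8·π_3 + 1/4·π_4 + 1/4·π_5
  normalize: π_0 + π_1 + π_2 + π_3 + π_4 + π_5 = 1
Solving the linear system gives exactly π = [199/1176, 25/168, 1/7, 193/1176, 4/21, 31/168].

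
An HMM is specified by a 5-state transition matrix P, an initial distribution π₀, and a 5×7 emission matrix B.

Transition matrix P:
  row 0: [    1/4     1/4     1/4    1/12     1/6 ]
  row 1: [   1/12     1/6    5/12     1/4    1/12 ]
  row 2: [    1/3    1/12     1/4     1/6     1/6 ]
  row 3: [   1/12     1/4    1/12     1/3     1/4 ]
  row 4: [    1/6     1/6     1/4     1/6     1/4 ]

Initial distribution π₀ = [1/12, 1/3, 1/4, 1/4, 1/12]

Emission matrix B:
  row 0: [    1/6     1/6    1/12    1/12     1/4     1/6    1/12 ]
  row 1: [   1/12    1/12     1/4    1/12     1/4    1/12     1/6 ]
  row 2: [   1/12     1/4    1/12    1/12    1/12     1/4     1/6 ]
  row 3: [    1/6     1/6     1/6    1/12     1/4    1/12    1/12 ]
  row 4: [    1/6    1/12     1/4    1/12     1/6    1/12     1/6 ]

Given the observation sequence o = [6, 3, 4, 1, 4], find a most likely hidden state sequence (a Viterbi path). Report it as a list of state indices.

path = [1, 2, 0, 2, 0]

t=0: δ = [6.944e-03, 5.556e-02, 4.167e-02, 2.083e-02, 1.389e-02]  (obs o_0=6)
t=1: δ = [1.157e-03, 7.716e-04, 1.929e-03, 1.157e-03, 5.787e-04]  ψ = [2, 1, 1, 1, 2]  (obs o_1=3)
t=2: δ = [1.608e-04, 7.234e-05, 4.019e-05, 9.645e-05, 5.358e-05]  ψ = [2, 0, 2, 3, 2]  (obs o_2=4)
t=3: δ = [6.698e-06, 3.349e-06, 1.005e-05, 5.358e-06, 2.233e-06]  ψ = [0, 0, 0, 3, 0]  (obs o_3=1)
t=4: δ = [8.372e-07, 4.186e-07, 2.093e-07, 4.465e-07, 2.791e-07]  ψ = [2, 0, 2, 3, 2]  (obs o_4=4)
backtrack: best end state = 0; path = [1, 2, 0, 2, 0]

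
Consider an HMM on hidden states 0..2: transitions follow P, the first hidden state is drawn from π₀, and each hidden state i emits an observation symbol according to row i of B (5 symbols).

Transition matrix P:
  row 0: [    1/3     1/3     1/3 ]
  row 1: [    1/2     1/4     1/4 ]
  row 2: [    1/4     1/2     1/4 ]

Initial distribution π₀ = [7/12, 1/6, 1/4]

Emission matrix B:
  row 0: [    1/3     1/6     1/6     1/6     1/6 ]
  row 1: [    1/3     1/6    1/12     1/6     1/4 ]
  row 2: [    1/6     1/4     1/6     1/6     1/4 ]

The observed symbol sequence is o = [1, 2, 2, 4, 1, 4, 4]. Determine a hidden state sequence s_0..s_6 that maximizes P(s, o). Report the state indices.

t=0: δ = [9.722e-02, 2.778e-02, 6.250e-02]  (obs o_0=1)
t=1: δ = [5.401e-03, 2.701e-03, 5.401e-03]  ψ = [0, 0, 0]  (obs o_1=2)
t=2: δ = [3.001e-04, 2.251e-04, 3.001e-04]  ψ = [0, 2, 0]  (obs o_2=2)
t=3: δ = [1.875e-05, 3.751e-05, 2.501e-05]  ψ = [1, 2, 0]  (obs o_3=4)
t=4: δ = [3.126e-06, 2.084e-06, 2.344e-06]  ψ = [1, 2, 1]  (obs o_4=1)
t=5: δ = [1.737e-07, 2.930e-07, 2.605e-07]  ψ = [0, 2, 0]  (obs o_5=4)
t=6: δ = [2.442e-08, 3.256e-08, 1.831e-08]  ψ = [1, 2, 1]  (obs o_6=4)
backtrack: best end state = 1; path = [0, 0, 2, 1, 0, 2, 1]

path = [0, 0, 2, 1, 0, 2, 1]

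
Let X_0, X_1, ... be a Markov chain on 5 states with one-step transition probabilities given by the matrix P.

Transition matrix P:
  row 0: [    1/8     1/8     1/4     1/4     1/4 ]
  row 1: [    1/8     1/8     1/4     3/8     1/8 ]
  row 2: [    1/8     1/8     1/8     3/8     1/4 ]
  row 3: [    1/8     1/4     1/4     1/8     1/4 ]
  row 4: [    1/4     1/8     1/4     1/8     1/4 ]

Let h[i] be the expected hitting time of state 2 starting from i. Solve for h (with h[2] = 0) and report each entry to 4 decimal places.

First-step conditioning: h[2] = 0; for i ≠ 2, h[i] = 1 + Σ_k P[i][k]·h[k].
  h[0] = 1 + 1/8·h[0] + 1/8·h[1] + 1/4·h[3] + 1/4·h[4]
  h[1] = 1 + 1/8·h[0] + 1/8·h[1] + 3/8·h[3] + 1/8·h[4]
  h[3] = 1 + 1/8·h[0] + 1/4·h[1] + 1/8·h[3] + 1/4·h[4]
  h[4] = 1 + 1/4·h[0] + 1/8·h[1] + 1/8·h[3] + 1/4·h[4]
Solving the 4×4 linear system over states ≠ 2 gives exactly h = [4, 4, 0, 4, 4] (h[2] = 0 is the target).

h = [4.0000, 4.0000, 0.0000, 4.0000, 4.0000]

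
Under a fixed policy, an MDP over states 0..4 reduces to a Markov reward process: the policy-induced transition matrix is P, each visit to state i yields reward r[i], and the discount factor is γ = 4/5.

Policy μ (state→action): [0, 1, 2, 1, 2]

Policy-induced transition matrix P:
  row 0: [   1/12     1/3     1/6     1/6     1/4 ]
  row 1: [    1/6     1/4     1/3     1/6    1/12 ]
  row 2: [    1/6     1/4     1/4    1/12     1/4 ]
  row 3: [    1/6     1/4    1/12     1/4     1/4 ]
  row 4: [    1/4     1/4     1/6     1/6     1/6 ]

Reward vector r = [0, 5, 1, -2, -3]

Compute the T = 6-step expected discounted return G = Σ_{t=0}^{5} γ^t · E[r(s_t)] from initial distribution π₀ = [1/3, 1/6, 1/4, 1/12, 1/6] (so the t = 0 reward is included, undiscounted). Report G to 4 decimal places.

G = 2.1648

t=0: π = [0.3333, 0.1667, 0.2500, 0.0833, 0.1667], E[r] = 0.4167, γ^t·E[r] = 0.416667, running G = 0.416667
t=1: π = [0.1528, 0.2778, 0.2083, 0.1528, 0.2083], E[r] = 0.6667, γ^t·E[r] = 0.533333, running G = 0.950000
t=2: π = [0.1713, 0.2627, 0.2176, 0.1620, 0.1863], E[r] = 0.6481, γ^t·E[r] = 0.414815, running G = 1.364815
t=3: π = [0.1679, 0.2643, 0.2151, 0.1620, 0.1907], E[r] = 0.6403, γ^t·E[r] = 0.327852, running G = 1.692667
t=4: π = [0.1686, 0.2640, 0.2151, 0.1622, 0.1901], E[r] = 0.6404, γ^t·E[r] = 0.262314, running G = 1.954981
t=5: π = [0.1685, 0.2640, 0.2151, 0.1623, 0.1902], E[r] = 0.6403, γ^t·E[r] = 0.209814, running G = 2.164795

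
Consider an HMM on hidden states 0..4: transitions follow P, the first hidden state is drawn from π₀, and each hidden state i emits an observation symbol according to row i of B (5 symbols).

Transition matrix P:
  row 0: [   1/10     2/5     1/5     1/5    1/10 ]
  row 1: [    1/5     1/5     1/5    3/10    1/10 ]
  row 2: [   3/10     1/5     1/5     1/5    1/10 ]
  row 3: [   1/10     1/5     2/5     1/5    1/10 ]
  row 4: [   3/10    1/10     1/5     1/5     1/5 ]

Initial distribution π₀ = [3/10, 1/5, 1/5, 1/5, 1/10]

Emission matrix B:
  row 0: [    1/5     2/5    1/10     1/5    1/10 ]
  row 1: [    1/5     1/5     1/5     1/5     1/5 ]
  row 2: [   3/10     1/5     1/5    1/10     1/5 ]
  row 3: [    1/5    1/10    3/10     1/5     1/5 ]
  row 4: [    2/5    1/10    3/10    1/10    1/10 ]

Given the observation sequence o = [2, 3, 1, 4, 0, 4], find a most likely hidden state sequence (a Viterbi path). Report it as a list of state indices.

t=0: δ = [3.000e-02, 4.000e-02, 4.000e-02, 6.000e-02, 3.000e-02]  (obs o_0=2)
t=1: δ = [2.400e-03, 2.400e-03, 2.400e-03, 2.400e-03, 6.000e-04]  ψ = [2, 0, 3, 1, 3]  (obs o_1=3)
t=2: δ = [2.880e-04, 1.920e-04, 1.920e-04, 7.200e-05, 2.400e-05]  ψ = [2, 0, 3, 1, 0]  (obs o_2=1)
t=3: δ = [5.760e-06, 2.304e-05, 1.152e-05, 1.152e-05, 2.880e-06]  ψ = [2, 0, 0, 0, 0]  (obs o_3=4)
t=4: δ = [9.216e-07, 9.216e-07, 1.382e-06, 1.382e-06, 9.216e-07]  ψ = [1, 1, 1, 1, 1]  (obs o_4=0)
t=5: δ = [4.147e-08, 7.373e-08, 1.106e-07, 5.530e-08, 1.843e-08]  ψ = [2, 0, 3, 1, 4]  (obs o_5=4)
backtrack: best end state = 2; path = [3, 2, 0, 1, 3, 2]

path = [3, 2, 0, 1, 3, 2]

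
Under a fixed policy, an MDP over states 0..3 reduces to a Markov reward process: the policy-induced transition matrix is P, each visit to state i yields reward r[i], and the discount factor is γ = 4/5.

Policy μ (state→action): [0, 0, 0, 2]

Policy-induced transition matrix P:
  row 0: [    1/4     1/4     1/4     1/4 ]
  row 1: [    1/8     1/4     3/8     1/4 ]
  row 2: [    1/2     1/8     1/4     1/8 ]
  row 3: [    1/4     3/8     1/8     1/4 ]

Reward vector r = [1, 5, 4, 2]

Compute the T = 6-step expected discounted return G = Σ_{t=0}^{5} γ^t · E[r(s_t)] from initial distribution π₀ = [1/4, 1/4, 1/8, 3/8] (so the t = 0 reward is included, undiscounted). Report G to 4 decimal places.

t=0: π = [0.2500, 0.2500, 0.1250, 0.3750], E[r] = 2.7500, γ^t·E[r] = 2.750000, running G = 2.750000
t=1: π = [0.2500, 0.2813, 0.2344, 0.2344], E[r] = 3.0625, γ^t·E[r] = 2.450000, running G = 5.200000
t=2: π = [0.2734, 0.2500, 0.2559, 0.2207], E[r] = 2.9883, γ^t·E[r] = 1.912500, running G = 7.112500
t=3: π = [0.2827, 0.2456, 0.2537, 0.2180], E[r] = 2.9614, γ^t·E[r] = 1.516250, running G = 8.628750
t=4: π = [0.2827, 0.2455, 0.2534, 0.2183], E[r] = 2.9608, γ^t·E[r] = 1.212750, running G = 9.841500
t=5: π = [0.2827, 0.2456, 0.2534, 0.2183], E[r] = 2.9610, γ^t·E[r] = 0.970248, running G = 10.811748

G = 10.8117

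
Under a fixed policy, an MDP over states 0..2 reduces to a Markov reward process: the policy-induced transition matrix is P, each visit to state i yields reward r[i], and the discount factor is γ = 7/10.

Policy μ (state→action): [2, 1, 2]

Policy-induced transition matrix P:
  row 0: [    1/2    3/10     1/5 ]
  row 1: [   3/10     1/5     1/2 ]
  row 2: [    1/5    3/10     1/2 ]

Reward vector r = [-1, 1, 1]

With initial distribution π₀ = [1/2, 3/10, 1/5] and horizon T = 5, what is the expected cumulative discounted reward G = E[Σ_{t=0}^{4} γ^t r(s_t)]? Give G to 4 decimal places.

G = 0.5242

t=0: π = [0.5000, 0.3000, 0.2000], E[r] = 0.0000, γ^t·E[r] = 0.000000, running G = 0.000000
t=1: π = [0.3800, 0.2700, 0.3500], E[r] = 0.2400, γ^t·E[r] = 0.168000, running G = 0.168000
t=2: π = [0.3410, 0.2730, 0.3860], E[r] = 0.3180, γ^t·E[r] = 0.155820, running G = 0.323820
t=3: π = [0.3296, 0.2727, 0.3977], E[r] = 0.3408, γ^t·E[r] = 0.116894, running G = 0.440714
t=4: π = [0.3262, 0.2727, 0.4011], E[r] = 0.3477, γ^t·E[r] = 0.083483, running G = 0.524197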